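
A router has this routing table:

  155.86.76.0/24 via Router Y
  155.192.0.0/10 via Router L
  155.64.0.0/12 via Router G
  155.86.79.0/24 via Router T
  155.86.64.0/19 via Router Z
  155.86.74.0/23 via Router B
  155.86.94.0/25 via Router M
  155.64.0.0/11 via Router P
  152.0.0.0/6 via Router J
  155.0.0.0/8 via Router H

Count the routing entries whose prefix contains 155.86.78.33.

4

Prefixes containing 155.86.78.33:
  152.0.0.0/6 (152.0.0.0 - 155.255.255.255)
  155.0.0.0/8 (155.0.0.0 - 155.255.255.255)
  155.64.0.0/11 (155.64.0.0 - 155.95.255.255)
  155.86.64.0/19 (155.86.64.0 - 155.86.95.255)
Total matching entries: 4.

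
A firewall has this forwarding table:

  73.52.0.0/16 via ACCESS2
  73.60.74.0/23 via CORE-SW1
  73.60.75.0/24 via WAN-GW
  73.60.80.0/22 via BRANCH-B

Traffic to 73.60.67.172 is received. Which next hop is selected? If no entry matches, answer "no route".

no route

No entry's prefix contains 73.60.67.172; there is no default route.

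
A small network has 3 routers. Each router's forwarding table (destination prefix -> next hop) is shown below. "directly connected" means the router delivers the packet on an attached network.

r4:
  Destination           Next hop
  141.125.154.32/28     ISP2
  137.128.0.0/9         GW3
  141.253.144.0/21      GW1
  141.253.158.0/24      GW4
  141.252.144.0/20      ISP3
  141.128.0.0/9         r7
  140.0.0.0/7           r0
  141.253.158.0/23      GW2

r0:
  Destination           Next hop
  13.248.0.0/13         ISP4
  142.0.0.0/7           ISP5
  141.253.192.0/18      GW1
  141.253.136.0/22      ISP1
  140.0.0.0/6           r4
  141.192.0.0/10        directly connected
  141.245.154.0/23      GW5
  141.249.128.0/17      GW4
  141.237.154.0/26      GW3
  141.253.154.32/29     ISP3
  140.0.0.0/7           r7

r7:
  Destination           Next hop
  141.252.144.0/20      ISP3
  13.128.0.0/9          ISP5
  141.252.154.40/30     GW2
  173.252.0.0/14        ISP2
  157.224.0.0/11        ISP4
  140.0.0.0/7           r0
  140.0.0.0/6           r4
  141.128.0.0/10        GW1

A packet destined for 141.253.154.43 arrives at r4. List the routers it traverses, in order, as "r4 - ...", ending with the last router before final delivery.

r4 - r7 - r0

At r4: longest match for 141.253.154.43 is 141.128.0.0/9 -> r7
At r7: longest match for 141.253.154.43 is 140.0.0.0/7 -> r0
At r0: longest match for 141.253.154.43 is 141.192.0.0/10 -> directly connected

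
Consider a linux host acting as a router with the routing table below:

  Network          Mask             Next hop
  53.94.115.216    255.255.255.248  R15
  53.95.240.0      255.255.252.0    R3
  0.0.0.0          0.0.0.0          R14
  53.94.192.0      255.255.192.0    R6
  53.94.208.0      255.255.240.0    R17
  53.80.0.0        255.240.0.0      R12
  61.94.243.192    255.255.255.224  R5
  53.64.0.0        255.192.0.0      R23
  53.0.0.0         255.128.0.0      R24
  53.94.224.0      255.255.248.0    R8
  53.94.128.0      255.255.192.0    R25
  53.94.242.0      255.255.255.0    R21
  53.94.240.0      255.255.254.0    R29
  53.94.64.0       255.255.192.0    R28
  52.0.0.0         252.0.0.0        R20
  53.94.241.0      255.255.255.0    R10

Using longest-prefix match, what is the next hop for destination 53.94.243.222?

R6

Routes whose prefix contains 53.94.243.222:
  0.0.0.0/0 (default, matches everything) -> R14
  52.0.0.0/6 (52.0.0.0 - 55.255.255.255) -> R20
  53.0.0.0/9 (53.0.0.0 - 53.127.255.255) -> R24
  53.64.0.0/10 (53.64.0.0 - 53.127.255.255) -> R23
  53.80.0.0/12 (53.80.0.0 - 53.95.255.255) -> R12
  53.94.192.0/18 (53.94.192.0 - 53.94.255.255) -> R6
More-specific entries that do NOT match:
  53.94.115.216/29 (53.94.115.216 - 53.94.115.223) does not contain 53.94.243.222
  61.94.243.192/27 (61.94.243.192 - 61.94.243.223) does not contain 53.94.243.222
  53.94.242.0/24 (53.94.242.0 - 53.94.242.255) does not contain 53.94.243.222
  53.94.241.0/24 (53.94.241.0 - 53.94.241.255) does not contain 53.94.243.222
  53.94.240.0/23 (53.94.240.0 - 53.94.241.255) does not contain 53.94.243.222
  53.95.240.0/22 (53.95.240.0 - 53.95.243.255) does not contain 53.94.243.222
  53.94.224.0/21 (53.94.224.0 - 53.94.231.255) does not contain 53.94.243.222
  53.94.208.0/20 (53.94.208.0 - 53.94.223.255) does not contain 53.94.243.222
Longest matching prefix is /18 -> next hop R6.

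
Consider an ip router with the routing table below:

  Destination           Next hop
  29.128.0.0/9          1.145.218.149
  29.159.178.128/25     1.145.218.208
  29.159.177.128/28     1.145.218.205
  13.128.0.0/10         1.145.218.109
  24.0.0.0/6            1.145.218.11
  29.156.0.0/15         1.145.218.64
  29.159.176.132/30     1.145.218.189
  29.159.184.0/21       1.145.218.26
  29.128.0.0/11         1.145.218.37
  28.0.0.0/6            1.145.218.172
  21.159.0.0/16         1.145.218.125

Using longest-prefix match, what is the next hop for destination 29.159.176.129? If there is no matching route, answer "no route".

Routes whose prefix contains 29.159.176.129:
  28.0.0.0/6 (28.0.0.0 - 31.255.255.255) -> 1.145.218.172
  29.128.0.0/9 (29.128.0.0 - 29.255.255.255) -> 1.145.218.149
  29.128.0.0/11 (29.128.0.0 - 29.159.255.255) -> 1.145.218.37
More-specific entries that do NOT match:
  29.159.176.132/30 (29.159.176.132 - 29.159.176.135) does not contain 29.159.176.129
  29.159.177.128/28 (29.159.177.128 - 29.159.177.143) does not contain 29.159.176.129
  29.159.178.128/25 (29.159.178.128 - 29.159.178.255) does not contain 29.159.176.129
  29.159.184.0/21 (29.159.184.0 - 29.159.191.255) does not contain 29.159.176.129
  21.159.0.0/16 (21.159.0.0 - 21.159.255.255) does not contain 29.159.176.129
  29.156.0.0/15 (29.156.0.0 - 29.157.255.255) does not contain 29.159.176.129
Longest matching prefix is /11 -> next hop 1.145.218.37.

1.145.218.37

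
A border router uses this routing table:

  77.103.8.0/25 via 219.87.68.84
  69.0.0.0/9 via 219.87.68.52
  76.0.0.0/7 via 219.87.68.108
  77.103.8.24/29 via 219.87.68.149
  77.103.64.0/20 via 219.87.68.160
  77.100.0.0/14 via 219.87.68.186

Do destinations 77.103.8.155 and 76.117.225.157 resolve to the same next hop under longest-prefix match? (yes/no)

77.103.8.155: longest match 77.100.0.0/14 -> 219.87.68.186
76.117.225.157: longest match 76.0.0.0/7 -> 219.87.68.108

no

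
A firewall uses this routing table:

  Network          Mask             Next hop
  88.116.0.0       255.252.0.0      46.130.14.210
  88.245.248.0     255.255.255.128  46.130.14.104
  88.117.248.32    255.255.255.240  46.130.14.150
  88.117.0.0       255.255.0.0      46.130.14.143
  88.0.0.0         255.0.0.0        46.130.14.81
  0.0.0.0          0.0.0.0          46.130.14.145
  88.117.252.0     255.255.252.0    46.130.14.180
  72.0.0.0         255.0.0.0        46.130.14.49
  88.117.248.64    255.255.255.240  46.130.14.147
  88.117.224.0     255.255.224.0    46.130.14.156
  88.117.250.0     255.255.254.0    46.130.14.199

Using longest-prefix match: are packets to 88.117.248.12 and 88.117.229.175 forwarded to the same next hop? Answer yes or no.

88.117.248.12: longest match 88.117.224.0/19 -> 46.130.14.156
88.117.229.175: longest match 88.117.224.0/19 -> 46.130.14.156

yes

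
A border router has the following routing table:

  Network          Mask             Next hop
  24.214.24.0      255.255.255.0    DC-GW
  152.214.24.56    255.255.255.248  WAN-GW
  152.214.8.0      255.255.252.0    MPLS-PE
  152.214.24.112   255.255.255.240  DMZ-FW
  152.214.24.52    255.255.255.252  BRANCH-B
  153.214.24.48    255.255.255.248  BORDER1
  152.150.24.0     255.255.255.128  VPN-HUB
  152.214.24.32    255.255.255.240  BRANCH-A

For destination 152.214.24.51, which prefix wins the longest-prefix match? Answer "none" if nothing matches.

152.214.24.51 is outside every listed prefix and there is no default route.

none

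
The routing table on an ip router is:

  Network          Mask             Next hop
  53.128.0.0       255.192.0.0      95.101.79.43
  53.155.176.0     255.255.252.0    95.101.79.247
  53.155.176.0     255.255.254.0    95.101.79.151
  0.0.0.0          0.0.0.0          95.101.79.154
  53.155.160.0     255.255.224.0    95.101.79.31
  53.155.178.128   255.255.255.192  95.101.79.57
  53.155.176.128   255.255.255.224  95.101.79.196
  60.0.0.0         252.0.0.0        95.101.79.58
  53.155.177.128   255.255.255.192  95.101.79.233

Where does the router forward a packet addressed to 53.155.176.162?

Routes whose prefix contains 53.155.176.162:
  0.0.0.0/0 (default, matches everything) -> 95.101.79.154
  53.128.0.0/10 (53.128.0.0 - 53.191.255.255) -> 95.101.79.43
  53.155.160.0/19 (53.155.160.0 - 53.155.191.255) -> 95.101.79.31
  53.155.176.0/22 (53.155.176.0 - 53.155.179.255) -> 95.101.79.247
  53.155.176.0/23 (53.155.176.0 - 53.155.177.255) -> 95.101.79.151
More-specific entries that do NOT match:
  53.155.176.128/27 (53.155.176.128 - 53.155.176.159) does not contain 53.155.176.162
  53.155.178.128/26 (53.155.178.128 - 53.155.178.191) does not contain 53.155.176.162
  53.155.177.128/26 (53.155.177.128 - 53.155.177.191) does not contain 53.155.176.162
Longest matching prefix is /23 -> next hop 95.101.79.151.

95.101.79.151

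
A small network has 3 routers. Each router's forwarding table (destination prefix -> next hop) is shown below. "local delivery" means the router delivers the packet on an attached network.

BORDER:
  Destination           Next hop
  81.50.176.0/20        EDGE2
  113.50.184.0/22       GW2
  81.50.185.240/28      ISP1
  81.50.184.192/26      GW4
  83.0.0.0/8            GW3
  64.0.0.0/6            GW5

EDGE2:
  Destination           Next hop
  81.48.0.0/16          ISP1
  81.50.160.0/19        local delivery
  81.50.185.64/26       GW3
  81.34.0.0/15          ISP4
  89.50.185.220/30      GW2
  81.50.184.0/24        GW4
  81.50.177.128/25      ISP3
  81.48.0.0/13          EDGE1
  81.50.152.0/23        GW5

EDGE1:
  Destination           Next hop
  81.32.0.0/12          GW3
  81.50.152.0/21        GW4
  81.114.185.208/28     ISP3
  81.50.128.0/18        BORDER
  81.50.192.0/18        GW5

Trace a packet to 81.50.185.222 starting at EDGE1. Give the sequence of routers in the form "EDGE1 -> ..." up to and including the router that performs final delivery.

At EDGE1: longest match for 81.50.185.222 is 81.50.128.0/18 -> BORDER
At BORDER: longest match for 81.50.185.222 is 81.50.176.0/20 -> EDGE2
At EDGE2: longest match for 81.50.185.222 is 81.50.160.0/19 -> local delivery

EDGE1 -> BORDER -> EDGE2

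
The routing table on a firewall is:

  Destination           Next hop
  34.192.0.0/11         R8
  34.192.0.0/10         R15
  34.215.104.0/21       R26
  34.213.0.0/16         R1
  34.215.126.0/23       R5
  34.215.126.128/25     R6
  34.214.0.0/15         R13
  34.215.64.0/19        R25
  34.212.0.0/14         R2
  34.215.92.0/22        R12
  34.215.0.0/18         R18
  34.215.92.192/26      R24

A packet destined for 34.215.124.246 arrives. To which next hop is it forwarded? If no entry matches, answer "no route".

Routes whose prefix contains 34.215.124.246:
  34.192.0.0/10 (34.192.0.0 - 34.255.255.255) -> R15
  34.192.0.0/11 (34.192.0.0 - 34.223.255.255) -> R8
  34.212.0.0/14 (34.212.0.0 - 34.215.255.255) -> R2
  34.214.0.0/15 (34.214.0.0 - 34.215.255.255) -> R13
More-specific entries that do NOT match:
  34.215.92.192/26 (34.215.92.192 - 34.215.92.255) does not contain 34.215.124.246
  34.215.126.128/25 (34.215.126.128 - 34.215.126.255) does not contain 34.215.124.246
  34.215.126.0/23 (34.215.126.0 - 34.215.127.255) does not contain 34.215.124.246
  34.215.92.0/22 (34.215.92.0 - 34.215.95.255) does not contain 34.215.124.246
  34.215.104.0/21 (34.215.104.0 - 34.215.111.255) does not contain 34.215.124.246
  34.215.64.0/19 (34.215.64.0 - 34.215.95.255) does not contain 34.215.124.246
  34.215.0.0/18 (34.215.0.0 - 34.215.63.255) does not contain 34.215.124.246
  34.213.0.0/16 (34.213.0.0 - 34.213.255.255) does not contain 34.215.124.246
Longest matching prefix is /15 -> next hop R13.

R13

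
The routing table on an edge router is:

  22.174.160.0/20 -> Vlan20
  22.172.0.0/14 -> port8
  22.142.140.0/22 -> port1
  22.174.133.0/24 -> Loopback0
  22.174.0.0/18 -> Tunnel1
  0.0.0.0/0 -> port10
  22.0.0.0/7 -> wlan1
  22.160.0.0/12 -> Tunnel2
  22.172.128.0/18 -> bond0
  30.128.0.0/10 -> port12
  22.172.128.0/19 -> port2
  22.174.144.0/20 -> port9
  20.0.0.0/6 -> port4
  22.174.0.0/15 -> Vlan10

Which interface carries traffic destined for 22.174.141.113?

Vlan10

Routes whose prefix contains 22.174.141.113:
  0.0.0.0/0 (default, matches everything) -> port10
  20.0.0.0/6 (20.0.0.0 - 23.255.255.255) -> port4
  22.0.0.0/7 (22.0.0.0 - 23.255.255.255) -> wlan1
  22.160.0.0/12 (22.160.0.0 - 22.175.255.255) -> Tunnel2
  22.172.0.0/14 (22.172.0.0 - 22.175.255.255) -> port8
  22.174.0.0/15 (22.174.0.0 - 22.175.255.255) -> Vlan10
More-specific entries that do NOT match:
  22.174.133.0/24 (22.174.133.0 - 22.174.133.255) does not contain 22.174.141.113
  22.142.140.0/22 (22.142.140.0 - 22.142.143.255) does not contain 22.174.141.113
  22.174.160.0/20 (22.174.160.0 - 22.174.175.255) does not contain 22.174.141.113
  22.174.144.0/20 (22.174.144.0 - 22.174.159.255) does not contain 22.174.141.113
  22.172.128.0/19 (22.172.128.0 - 22.172.159.255) does not contain 22.174.141.113
  22.174.0.0/18 (22.174.0.0 - 22.174.63.255) does not contain 22.174.141.113
  22.172.128.0/18 (22.172.128.0 - 22.172.191.255) does not contain 22.174.141.113
Longest matching prefix is /15 -> interface Vlan10.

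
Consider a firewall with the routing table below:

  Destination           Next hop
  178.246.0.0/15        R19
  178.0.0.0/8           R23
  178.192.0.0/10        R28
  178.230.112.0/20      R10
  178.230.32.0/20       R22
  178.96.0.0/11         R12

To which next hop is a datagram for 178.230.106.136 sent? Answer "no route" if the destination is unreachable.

Routes whose prefix contains 178.230.106.136:
  178.0.0.0/8 (178.0.0.0 - 178.255.255.255) -> R23
  178.192.0.0/10 (178.192.0.0 - 178.255.255.255) -> R28
More-specific entries that do NOT match:
  178.230.112.0/20 (178.230.112.0 - 178.230.127.255) does not contain 178.230.106.136
  178.230.32.0/20 (178.230.32.0 - 178.230.47.255) does not contain 178.230.106.136
  178.246.0.0/15 (178.246.0.0 - 178.247.255.255) does not contain 178.230.106.136
  178.96.0.0/11 (178.96.0.0 - 178.127.255.255) does not contain 178.230.106.136
Longest matching prefix is /10 -> next hop R28.

R28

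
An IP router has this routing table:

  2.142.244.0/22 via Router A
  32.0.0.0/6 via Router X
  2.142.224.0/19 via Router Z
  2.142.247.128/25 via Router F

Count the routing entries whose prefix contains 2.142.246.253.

Prefixes containing 2.142.246.253:
  2.142.224.0/19 (2.142.224.0 - 2.142.255.255)
  2.142.244.0/22 (2.142.244.0 - 2.142.247.255)
Total matching entries: 2.

2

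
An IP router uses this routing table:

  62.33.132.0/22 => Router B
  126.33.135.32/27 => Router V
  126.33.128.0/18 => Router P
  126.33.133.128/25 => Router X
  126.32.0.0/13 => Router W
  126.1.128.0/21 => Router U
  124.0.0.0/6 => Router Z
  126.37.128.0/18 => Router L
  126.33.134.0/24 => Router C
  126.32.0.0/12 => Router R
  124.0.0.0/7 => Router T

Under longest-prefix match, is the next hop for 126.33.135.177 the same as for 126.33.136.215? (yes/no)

126.33.135.177: longest match 126.33.128.0/18 -> Router P
126.33.136.215: longest match 126.33.128.0/18 -> Router P

yes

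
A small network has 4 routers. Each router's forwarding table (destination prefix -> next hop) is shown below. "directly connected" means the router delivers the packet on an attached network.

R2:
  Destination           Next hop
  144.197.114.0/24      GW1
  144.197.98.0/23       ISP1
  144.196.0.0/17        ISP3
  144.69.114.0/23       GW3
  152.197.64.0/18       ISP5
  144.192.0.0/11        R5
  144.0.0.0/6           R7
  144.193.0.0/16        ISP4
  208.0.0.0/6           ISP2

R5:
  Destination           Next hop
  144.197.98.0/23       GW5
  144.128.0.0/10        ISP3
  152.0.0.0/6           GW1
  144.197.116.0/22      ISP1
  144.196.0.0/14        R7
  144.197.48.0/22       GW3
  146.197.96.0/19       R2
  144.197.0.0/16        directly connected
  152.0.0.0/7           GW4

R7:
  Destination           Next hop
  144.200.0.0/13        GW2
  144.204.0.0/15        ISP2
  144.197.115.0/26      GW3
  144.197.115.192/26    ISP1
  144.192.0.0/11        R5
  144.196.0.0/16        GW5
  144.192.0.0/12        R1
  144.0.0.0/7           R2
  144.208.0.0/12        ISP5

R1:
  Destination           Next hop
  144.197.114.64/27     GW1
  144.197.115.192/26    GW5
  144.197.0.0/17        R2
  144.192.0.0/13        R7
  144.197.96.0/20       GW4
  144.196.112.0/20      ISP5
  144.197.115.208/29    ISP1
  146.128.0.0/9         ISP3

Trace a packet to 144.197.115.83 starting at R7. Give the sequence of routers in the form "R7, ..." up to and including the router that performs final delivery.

R7, R1, R2, R5

At R7: longest match for 144.197.115.83 is 144.192.0.0/12 -> R1
At R1: longest match for 144.197.115.83 is 144.197.0.0/17 -> R2
At R2: longest match for 144.197.115.83 is 144.192.0.0/11 -> R5
At R5: longest match for 144.197.115.83 is 144.197.0.0/16 -> directly connected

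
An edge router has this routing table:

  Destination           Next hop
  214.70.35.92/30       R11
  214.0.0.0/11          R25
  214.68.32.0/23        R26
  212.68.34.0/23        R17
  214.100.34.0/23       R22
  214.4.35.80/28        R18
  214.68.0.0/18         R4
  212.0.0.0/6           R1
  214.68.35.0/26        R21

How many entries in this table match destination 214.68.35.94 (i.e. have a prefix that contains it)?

Prefixes containing 214.68.35.94:
  212.0.0.0/6 (212.0.0.0 - 215.255.255.255)
  214.68.0.0/18 (214.68.0.0 - 214.68.63.255)
Total matching entries: 2.

2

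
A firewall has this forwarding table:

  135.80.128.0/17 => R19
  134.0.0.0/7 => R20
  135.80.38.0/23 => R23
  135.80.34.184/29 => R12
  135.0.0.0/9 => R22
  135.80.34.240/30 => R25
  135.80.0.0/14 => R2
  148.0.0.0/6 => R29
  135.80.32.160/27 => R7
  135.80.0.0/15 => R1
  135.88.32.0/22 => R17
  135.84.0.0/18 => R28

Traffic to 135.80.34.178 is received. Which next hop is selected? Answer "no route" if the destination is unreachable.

R1

Routes whose prefix contains 135.80.34.178:
  134.0.0.0/7 (134.0.0.0 - 135.255.255.255) -> R20
  135.0.0.0/9 (135.0.0.0 - 135.127.255.255) -> R22
  135.80.0.0/14 (135.80.0.0 - 135.83.255.255) -> R2
  135.80.0.0/15 (135.80.0.0 - 135.81.255.255) -> R1
More-specific entries that do NOT match:
  135.80.34.240/30 (135.80.34.240 - 135.80.34.243) does not contain 135.80.34.178
  135.80.34.184/29 (135.80.34.184 - 135.80.34.191) does not contain 135.80.34.178
  135.80.32.160/27 (135.80.32.160 - 135.80.32.191) does not contain 135.80.34.178
  135.80.38.0/23 (135.80.38.0 - 135.80.39.255) does not contain 135.80.34.178
  135.88.32.0/22 (135.88.32.0 - 135.88.35.255) does not contain 135.80.34.178
  135.84.0.0/18 (135.84.0.0 - 135.84.63.255) does not contain 135.80.34.178
  135.80.128.0/17 (135.80.128.0 - 135.80.255.255) does not contain 135.80.34.178
Longest matching prefix is /15 -> next hop R1.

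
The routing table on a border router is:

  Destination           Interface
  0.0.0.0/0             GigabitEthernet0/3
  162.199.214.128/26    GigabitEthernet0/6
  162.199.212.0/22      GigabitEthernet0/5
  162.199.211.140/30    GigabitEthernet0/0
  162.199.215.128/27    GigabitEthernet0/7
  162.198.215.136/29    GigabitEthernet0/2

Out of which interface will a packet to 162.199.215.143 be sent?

GigabitEthernet0/7

Routes whose prefix contains 162.199.215.143:
  0.0.0.0/0 (default, matches everything) -> GigabitEthernet0/3
  162.199.212.0/22 (162.199.212.0 - 162.199.215.255) -> GigabitEthernet0/5
  162.199.215.128/27 (162.199.215.128 - 162.199.215.159) -> GigabitEthernet0/7
More-specific entries that do NOT match:
  162.199.211.140/30 (162.199.211.140 - 162.199.211.143) does not contain 162.199.215.143
  162.198.215.136/29 (162.198.215.136 - 162.198.215.143) does not contain 162.199.215.143
Longest matching prefix is /27 -> interface GigabitEthernet0/7.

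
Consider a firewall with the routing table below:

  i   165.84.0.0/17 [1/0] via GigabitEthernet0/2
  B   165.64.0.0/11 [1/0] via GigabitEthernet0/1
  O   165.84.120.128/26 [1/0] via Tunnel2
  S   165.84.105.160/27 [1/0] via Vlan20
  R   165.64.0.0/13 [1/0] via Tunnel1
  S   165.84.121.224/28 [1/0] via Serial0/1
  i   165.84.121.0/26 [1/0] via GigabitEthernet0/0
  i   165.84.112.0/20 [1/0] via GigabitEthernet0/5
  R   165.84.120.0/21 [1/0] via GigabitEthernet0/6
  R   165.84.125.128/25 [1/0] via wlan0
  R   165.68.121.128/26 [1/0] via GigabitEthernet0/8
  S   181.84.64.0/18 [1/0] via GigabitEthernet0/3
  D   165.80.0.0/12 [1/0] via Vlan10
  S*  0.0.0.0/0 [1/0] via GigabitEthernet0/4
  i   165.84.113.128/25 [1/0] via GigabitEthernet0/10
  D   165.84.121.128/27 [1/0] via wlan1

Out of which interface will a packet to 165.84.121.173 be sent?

GigabitEthernet0/6

Routes whose prefix contains 165.84.121.173:
  0.0.0.0/0 (default, matches everything) -> GigabitEthernet0/4
  165.64.0.0/11 (165.64.0.0 - 165.95.255.255) -> GigabitEthernet0/1
  165.80.0.0/12 (165.80.0.0 - 165.95.255.255) -> Vlan10
  165.84.0.0/17 (165.84.0.0 - 165.84.127.255) -> GigabitEthernet0/2
  165.84.112.0/20 (165.84.112.0 - 165.84.127.255) -> GigabitEthernet0/5
  165.84.120.0/21 (165.84.120.0 - 165.84.127.255) -> GigabitEthernet0/6
More-specific entries that do NOT match:
  165.84.121.224/28 (165.84.121.224 - 165.84.121.239) does not contain 165.84.121.173
  165.84.105.160/27 (165.84.105.160 - 165.84.105.191) does not contain 165.84.121.173
  165.84.121.128/27 (165.84.121.128 - 165.84.121.159) does not contain 165.84.121.173
  165.84.120.128/26 (165.84.120.128 - 165.84.120.191) does not contain 165.84.121.173
  165.84.121.0/26 (165.84.121.0 - 165.84.121.63) does not contain 165.84.121.173
  165.68.121.128/26 (165.68.121.128 - 165.68.121.191) does not contain 165.84.121.173
  165.84.125.128/25 (165.84.125.128 - 165.84.125.255) does not contain 165.84.121.173
  165.84.113.128/25 (165.84.113.128 - 165.84.113.255) does not contain 165.84.121.173
Longest matching prefix is /21 -> interface GigabitEthernet0/6.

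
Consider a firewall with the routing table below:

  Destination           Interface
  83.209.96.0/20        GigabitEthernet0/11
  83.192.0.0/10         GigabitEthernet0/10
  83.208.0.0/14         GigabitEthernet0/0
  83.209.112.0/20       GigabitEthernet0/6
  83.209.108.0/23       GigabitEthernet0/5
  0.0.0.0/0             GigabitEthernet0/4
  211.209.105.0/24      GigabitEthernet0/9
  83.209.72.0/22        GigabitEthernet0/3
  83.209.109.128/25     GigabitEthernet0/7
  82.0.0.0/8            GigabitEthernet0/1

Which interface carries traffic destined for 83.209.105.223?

GigabitEthernet0/11

Routes whose prefix contains 83.209.105.223:
  0.0.0.0/0 (default, matches everything) -> GigabitEthernet0/4
  83.192.0.0/10 (83.192.0.0 - 83.255.255.255) -> GigabitEthernet0/10
  83.208.0.0/14 (83.208.0.0 - 83.211.255.255) -> GigabitEthernet0/0
  83.209.96.0/20 (83.209.96.0 - 83.209.111.255) -> GigabitEthernet0/11
More-specific entries that do NOT match:
  83.209.109.128/25 (83.209.109.128 - 83.209.109.255) does not contain 83.209.105.223
  211.209.105.0/24 (211.209.105.0 - 211.209.105.255) does not contain 83.209.105.223
  83.209.108.0/23 (83.209.108.0 - 83.209.109.255) does not contain 83.209.105.223
  83.209.72.0/22 (83.209.72.0 - 83.209.75.255) does not contain 83.209.105.223
Longest matching prefix is /20 -> interface GigabitEthernet0/11.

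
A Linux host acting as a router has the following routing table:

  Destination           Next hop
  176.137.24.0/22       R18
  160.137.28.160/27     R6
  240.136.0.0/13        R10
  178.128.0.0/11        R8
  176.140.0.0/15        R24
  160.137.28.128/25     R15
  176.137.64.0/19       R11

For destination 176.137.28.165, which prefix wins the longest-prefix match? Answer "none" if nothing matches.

176.137.28.165 is outside every listed prefix and there is no default route.

none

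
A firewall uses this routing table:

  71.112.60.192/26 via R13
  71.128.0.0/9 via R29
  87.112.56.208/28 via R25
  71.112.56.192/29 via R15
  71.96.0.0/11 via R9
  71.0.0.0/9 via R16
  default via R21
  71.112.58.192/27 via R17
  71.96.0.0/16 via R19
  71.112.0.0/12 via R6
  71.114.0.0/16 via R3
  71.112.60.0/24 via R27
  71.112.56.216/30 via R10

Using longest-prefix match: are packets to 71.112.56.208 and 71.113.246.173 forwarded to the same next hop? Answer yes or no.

yes

71.112.56.208: longest match 71.112.0.0/12 -> R6
71.113.246.173: longest match 71.112.0.0/12 -> R6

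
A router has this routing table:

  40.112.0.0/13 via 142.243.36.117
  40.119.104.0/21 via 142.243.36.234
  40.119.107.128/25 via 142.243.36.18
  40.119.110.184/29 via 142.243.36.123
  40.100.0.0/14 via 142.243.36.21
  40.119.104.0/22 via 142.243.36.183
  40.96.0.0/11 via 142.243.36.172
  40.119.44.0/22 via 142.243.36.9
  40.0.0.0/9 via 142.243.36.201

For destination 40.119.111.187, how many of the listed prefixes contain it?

Prefixes containing 40.119.111.187:
  40.0.0.0/9 (40.0.0.0 - 40.127.255.255)
  40.96.0.0/11 (40.96.0.0 - 40.127.255.255)
  40.112.0.0/13 (40.112.0.0 - 40.119.255.255)
  40.119.104.0/21 (40.119.104.0 - 40.119.111.255)
Total matching entries: 4.

4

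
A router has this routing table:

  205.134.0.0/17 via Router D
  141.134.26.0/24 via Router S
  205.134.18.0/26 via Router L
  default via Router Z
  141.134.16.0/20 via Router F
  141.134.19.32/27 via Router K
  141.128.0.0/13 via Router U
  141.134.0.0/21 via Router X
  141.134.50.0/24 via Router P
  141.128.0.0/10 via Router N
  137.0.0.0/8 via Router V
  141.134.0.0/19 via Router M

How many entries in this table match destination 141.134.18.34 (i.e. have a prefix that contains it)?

Prefixes containing 141.134.18.34:
  0.0.0.0/0 (default, matches everything)
  141.128.0.0/10 (141.128.0.0 - 141.191.255.255)
  141.128.0.0/13 (141.128.0.0 - 141.135.255.255)
  141.134.0.0/19 (141.134.0.0 - 141.134.31.255)
  141.134.16.0/20 (141.134.16.0 - 141.134.31.255)
Total matching entries: 5.

5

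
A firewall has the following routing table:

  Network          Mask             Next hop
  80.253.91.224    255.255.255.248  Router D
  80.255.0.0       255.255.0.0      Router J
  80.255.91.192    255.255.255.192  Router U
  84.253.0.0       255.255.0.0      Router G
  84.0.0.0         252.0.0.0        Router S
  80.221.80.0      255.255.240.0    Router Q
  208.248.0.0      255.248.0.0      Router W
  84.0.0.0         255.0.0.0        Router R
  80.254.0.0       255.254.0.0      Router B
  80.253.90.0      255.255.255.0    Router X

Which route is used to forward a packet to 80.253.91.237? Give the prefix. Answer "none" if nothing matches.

80.253.91.237 is outside every listed prefix and there is no default route.

none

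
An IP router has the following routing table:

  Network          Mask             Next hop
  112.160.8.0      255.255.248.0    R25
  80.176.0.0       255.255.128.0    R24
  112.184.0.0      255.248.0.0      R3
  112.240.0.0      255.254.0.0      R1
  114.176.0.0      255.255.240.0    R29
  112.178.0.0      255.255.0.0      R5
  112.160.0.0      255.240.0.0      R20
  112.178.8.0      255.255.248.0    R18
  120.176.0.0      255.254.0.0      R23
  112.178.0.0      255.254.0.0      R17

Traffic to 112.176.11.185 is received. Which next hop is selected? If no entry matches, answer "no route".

no route

No entry's prefix contains 112.176.11.185; there is no default route.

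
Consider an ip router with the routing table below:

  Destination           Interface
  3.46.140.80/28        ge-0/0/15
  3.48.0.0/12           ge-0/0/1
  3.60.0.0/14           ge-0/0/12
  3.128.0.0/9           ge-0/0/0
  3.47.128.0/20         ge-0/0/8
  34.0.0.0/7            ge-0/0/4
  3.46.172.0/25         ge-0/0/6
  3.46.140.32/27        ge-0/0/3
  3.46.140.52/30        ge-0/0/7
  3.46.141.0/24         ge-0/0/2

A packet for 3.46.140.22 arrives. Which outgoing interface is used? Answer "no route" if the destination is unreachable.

No entry's prefix contains 3.46.140.22; there is no default route.

no route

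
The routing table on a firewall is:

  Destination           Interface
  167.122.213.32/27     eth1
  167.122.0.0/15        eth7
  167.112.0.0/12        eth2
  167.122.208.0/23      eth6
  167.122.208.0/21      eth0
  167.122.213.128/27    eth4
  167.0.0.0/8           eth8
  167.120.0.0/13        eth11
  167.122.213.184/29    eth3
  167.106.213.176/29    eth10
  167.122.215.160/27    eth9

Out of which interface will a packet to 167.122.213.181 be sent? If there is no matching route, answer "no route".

Routes whose prefix contains 167.122.213.181:
  167.0.0.0/8 (167.0.0.0 - 167.255.255.255) -> eth8
  167.112.0.0/12 (167.112.0.0 - 167.127.255.255) -> eth2
  167.120.0.0/13 (167.120.0.0 - 167.127.255.255) -> eth11
  167.122.0.0/15 (167.122.0.0 - 167.123.255.255) -> eth7
  167.122.208.0/21 (167.122.208.0 - 167.122.215.255) -> eth0
More-specific entries that do NOT match:
  167.122.213.184/29 (167.122.213.184 - 167.122.213.191) does not contain 167.122.213.181
  167.106.213.176/29 (167.106.213.176 - 167.106.213.183) does not contain 167.122.213.181
  167.122.213.32/27 (167.122.213.32 - 167.122.213.63) does not contain 167.122.213.181
  167.122.213.128/27 (167.122.213.128 - 167.122.213.159) does not contain 167.122.213.181
  167.122.215.160/27 (167.122.215.160 - 167.122.215.191) does not contain 167.122.213.181
  167.122.208.0/23 (167.122.208.0 - 167.122.209.255) does not contain 167.122.213.181
Longest matching prefix is /21 -> interface eth0.

eth0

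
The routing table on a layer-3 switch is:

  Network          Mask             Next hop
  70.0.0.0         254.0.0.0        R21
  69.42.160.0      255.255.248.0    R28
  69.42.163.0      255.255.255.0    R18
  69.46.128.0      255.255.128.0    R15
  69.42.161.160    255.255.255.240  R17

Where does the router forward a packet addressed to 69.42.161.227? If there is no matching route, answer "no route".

R28

Routes whose prefix contains 69.42.161.227:
  69.42.160.0/21 (69.42.160.0 - 69.42.167.255) -> R28
More-specific entries that do NOT match:
  69.42.161.160/28 (69.42.161.160 - 69.42.161.175) does not contain 69.42.161.227
  69.42.163.0/24 (69.42.163.0 - 69.42.163.255) does not contain 69.42.161.227
Longest matching prefix is /21 -> next hop R28.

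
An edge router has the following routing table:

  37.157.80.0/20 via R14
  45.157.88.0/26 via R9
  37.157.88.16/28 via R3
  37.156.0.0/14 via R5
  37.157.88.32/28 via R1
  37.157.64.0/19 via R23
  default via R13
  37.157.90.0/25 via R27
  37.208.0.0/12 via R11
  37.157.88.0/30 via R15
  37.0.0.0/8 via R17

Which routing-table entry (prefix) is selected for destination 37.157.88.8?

37.157.80.0/20

Entries matching 37.157.88.8:
  0.0.0.0/0 (default, matches everything)
  37.0.0.0/8 (37.0.0.0 - 37.255.255.255)
  37.156.0.0/14 (37.156.0.0 - 37.159.255.255)
  37.157.64.0/19 (37.157.64.0 - 37.157.95.255)
  37.157.80.0/20 (37.157.80.0 - 37.157.95.255)
Most specific is 37.157.80.0/20.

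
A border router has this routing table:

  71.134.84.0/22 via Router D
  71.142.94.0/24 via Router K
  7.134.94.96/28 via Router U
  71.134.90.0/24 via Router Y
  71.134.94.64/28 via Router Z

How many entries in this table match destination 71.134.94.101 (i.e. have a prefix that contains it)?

No listed prefix contains 71.134.94.101.
Total matching entries: 0.

0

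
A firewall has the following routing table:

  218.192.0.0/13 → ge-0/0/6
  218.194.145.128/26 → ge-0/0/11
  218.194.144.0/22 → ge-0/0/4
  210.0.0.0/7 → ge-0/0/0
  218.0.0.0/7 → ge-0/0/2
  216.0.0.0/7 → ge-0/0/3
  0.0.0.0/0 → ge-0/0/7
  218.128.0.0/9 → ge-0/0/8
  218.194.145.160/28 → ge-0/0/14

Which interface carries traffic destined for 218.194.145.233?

Routes whose prefix contains 218.194.145.233:
  0.0.0.0/0 (default, matches everything) -> ge-0/0/7
  218.0.0.0/7 (218.0.0.0 - 219.255.255.255) -> ge-0/0/2
  218.128.0.0/9 (218.128.0.0 - 218.255.255.255) -> ge-0/0/8
  218.192.0.0/13 (218.192.0.0 - 218.199.255.255) -> ge-0/0/6
  218.194.144.0/22 (218.194.144.0 - 218.194.147.255) -> ge-0/0/4
More-specific entries that do NOT match:
  218.194.145.160/28 (218.194.145.160 - 218.194.145.175) does not contain 218.194.145.233
  218.194.145.128/26 (218.194.145.128 - 218.194.145.191) does not contain 218.194.145.233
Longest matching prefix is /22 -> interface ge-0/0/4.

ge-0/0/4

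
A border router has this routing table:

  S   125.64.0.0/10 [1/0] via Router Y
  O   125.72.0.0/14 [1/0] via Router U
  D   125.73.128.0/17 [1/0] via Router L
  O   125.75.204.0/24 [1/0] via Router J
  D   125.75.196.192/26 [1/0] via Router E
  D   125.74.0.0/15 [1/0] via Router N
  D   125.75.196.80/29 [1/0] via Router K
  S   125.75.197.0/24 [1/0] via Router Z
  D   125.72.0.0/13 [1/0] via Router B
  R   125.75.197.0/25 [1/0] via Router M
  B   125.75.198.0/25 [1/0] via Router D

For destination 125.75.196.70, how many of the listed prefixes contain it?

Prefixes containing 125.75.196.70:
  125.64.0.0/10 (125.64.0.0 - 125.127.255.255)
  125.72.0.0/13 (125.72.0.0 - 125.79.255.255)
  125.72.0.0/14 (125.72.0.0 - 125.75.255.255)
  125.74.0.0/15 (125.74.0.0 - 125.75.255.255)
Total matching entries: 4.

4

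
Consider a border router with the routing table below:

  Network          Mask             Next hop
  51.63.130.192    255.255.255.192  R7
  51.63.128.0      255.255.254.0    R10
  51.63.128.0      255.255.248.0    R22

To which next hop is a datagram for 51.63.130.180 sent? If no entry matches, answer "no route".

Routes whose prefix contains 51.63.130.180:
  51.63.128.0/21 (51.63.128.0 - 51.63.135.255) -> R22
More-specific entries that do NOT match:
  51.63.130.192/26 (51.63.130.192 - 51.63.130.255) does not contain 51.63.130.180
  51.63.128.0/23 (51.63.128.0 - 51.63.129.255) does not contain 51.63.130.180
Longest matching prefix is /21 -> next hop R22.

R22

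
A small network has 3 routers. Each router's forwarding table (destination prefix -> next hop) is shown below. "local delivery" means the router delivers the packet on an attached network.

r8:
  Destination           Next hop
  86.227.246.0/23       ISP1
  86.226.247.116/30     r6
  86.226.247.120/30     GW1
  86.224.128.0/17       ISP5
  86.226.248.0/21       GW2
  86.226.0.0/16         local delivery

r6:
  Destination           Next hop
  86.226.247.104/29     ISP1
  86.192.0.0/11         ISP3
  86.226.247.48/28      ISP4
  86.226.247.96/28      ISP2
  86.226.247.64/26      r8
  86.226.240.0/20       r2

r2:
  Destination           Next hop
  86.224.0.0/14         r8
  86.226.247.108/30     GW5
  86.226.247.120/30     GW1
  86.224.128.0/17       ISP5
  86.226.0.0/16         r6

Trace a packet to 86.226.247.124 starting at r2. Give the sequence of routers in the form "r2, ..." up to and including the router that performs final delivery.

At r2: longest match for 86.226.247.124 is 86.226.0.0/16 -> r6
At r6: longest match for 86.226.247.124 is 86.226.247.64/26 -> r8
At r8: longest match for 86.226.247.124 is 86.226.0.0/16 -> local delivery

r2, r6, r8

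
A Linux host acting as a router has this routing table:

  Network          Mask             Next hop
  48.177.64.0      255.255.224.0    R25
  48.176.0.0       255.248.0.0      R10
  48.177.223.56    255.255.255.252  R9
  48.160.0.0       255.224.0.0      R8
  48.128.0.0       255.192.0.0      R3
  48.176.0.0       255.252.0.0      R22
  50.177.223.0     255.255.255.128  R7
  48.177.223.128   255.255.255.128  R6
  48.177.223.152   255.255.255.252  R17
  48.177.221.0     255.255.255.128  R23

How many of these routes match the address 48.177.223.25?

Prefixes containing 48.177.223.25:
  48.128.0.0/10 (48.128.0.0 - 48.191.255.255)
  48.160.0.0/11 (48.160.0.0 - 48.191.255.255)
  48.176.0.0/13 (48.176.0.0 - 48.183.255.255)
  48.176.0.0/14 (48.176.0.0 - 48.179.255.255)
Total matching entries: 4.

4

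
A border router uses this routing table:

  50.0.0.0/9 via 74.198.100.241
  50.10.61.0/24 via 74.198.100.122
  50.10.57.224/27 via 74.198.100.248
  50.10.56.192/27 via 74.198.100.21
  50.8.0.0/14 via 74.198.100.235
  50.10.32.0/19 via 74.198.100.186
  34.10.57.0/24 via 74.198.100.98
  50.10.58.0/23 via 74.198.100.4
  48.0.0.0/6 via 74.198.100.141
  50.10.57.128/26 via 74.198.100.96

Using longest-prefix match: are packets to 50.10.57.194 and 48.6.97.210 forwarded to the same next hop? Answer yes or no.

50.10.57.194: longest match 50.10.32.0/19 -> 74.198.100.186
48.6.97.210: longest match 48.0.0.0/6 -> 74.198.100.141

no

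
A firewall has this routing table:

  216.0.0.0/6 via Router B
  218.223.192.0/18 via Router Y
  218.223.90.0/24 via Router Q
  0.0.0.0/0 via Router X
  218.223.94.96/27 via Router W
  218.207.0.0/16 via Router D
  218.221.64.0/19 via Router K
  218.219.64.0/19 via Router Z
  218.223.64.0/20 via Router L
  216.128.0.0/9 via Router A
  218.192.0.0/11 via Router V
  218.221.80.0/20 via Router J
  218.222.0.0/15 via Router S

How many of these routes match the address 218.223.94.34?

Prefixes containing 218.223.94.34:
  0.0.0.0/0 (default, matches everything)
  216.0.0.0/6 (216.0.0.0 - 219.255.255.255)
  218.192.0.0/11 (218.192.0.0 - 218.223.255.255)
  218.222.0.0/15 (218.222.0.0 - 218.223.255.255)
Total matching entries: 4.

4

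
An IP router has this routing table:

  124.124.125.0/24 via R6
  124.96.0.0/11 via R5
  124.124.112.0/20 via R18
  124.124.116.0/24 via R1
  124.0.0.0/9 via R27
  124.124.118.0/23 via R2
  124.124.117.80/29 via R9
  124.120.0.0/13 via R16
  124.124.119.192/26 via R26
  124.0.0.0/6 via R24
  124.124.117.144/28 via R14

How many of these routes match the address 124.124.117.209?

5

Prefixes containing 124.124.117.209:
  124.0.0.0/6 (124.0.0.0 - 127.255.255.255)
  124.0.0.0/9 (124.0.0.0 - 124.127.255.255)
  124.96.0.0/11 (124.96.0.0 - 124.127.255.255)
  124.120.0.0/13 (124.120.0.0 - 124.127.255.255)
  124.124.112.0/20 (124.124.112.0 - 124.124.127.255)
Total matching entries: 5.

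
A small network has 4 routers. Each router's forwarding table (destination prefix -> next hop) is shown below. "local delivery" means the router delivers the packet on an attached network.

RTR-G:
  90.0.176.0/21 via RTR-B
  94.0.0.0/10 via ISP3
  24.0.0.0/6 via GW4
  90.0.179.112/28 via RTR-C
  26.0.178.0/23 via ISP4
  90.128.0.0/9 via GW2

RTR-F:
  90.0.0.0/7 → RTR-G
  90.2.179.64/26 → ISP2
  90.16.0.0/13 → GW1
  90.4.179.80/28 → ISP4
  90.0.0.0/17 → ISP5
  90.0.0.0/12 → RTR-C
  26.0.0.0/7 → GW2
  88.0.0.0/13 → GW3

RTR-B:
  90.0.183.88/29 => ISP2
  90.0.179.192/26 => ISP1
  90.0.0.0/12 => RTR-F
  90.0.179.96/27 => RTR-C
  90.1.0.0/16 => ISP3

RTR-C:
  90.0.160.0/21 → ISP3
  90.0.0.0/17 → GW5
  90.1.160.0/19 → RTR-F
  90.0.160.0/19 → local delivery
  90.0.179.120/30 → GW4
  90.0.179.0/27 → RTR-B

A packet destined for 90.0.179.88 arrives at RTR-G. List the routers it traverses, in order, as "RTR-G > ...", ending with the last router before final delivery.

RTR-G > RTR-B > RTR-F > RTR-C

At RTR-G: longest match for 90.0.179.88 is 90.0.176.0/21 -> RTR-B
At RTR-B: longest match for 90.0.179.88 is 90.0.0.0/12 -> RTR-F
At RTR-F: longest match for 90.0.179.88 is 90.0.0.0/12 -> RTR-C
At RTR-C: longest match for 90.0.179.88 is 90.0.160.0/19 -> local delivery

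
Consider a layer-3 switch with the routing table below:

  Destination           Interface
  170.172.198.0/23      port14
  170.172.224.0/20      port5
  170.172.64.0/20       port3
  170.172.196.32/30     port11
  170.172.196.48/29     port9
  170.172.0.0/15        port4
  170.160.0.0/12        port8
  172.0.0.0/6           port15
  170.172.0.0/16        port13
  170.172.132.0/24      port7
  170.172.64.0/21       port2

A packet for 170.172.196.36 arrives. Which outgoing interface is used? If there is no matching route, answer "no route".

port13

Routes whose prefix contains 170.172.196.36:
  170.160.0.0/12 (170.160.0.0 - 170.175.255.255) -> port8
  170.172.0.0/15 (170.172.0.0 - 170.173.255.255) -> port4
  170.172.0.0/16 (170.172.0.0 - 170.172.255.255) -> port13
More-specific entries that do NOT match:
  170.172.196.32/30 (170.172.196.32 - 170.172.196.35) does not contain 170.172.196.36
  170.172.196.48/29 (170.172.196.48 - 170.172.196.55) does not contain 170.172.196.36
  170.172.132.0/24 (170.172.132.0 - 170.172.132.255) does not contain 170.172.196.36
  170.172.198.0/23 (170.172.198.0 - 170.172.199.255) does not contain 170.172.196.36
  170.172.64.0/21 (170.172.64.0 - 170.172.71.255) does not contain 170.172.196.36
  170.172.224.0/20 (170.172.224.0 - 170.172.239.255) does not contain 170.172.196.36
  170.172.64.0/20 (170.172.64.0 - 170.172.79.255) does not contain 170.172.196.36
Longest matching prefix is /16 -> interface port13.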